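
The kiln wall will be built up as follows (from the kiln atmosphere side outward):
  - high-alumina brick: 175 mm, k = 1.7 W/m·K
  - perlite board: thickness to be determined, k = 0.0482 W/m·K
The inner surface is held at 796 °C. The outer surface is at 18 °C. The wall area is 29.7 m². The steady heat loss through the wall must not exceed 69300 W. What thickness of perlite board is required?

Series thermal resistances:
R_high-alumina brick = L/(kA) = 0.175/(1.7×29.7) = 0.003466 K/W
Sum of the known resistances R_other = 0.003466 K/W
Required total resistance R_tot = ΔT/Q_allow = 778/69300 = 0.01123 K/W
R_perlite board = R_tot − R_other = 0.007761 K/W
L = R·k·A = 0.007761×0.0482×29.7

L ≈ 11.1 mm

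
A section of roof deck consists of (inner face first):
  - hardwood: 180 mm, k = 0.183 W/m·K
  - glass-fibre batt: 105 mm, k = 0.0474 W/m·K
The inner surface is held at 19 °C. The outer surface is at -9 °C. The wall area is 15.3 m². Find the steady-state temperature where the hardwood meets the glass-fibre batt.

Model the wall as resistances in series:
R_hardwood = L/(kA) = 0.18/(0.183×15.3) = 0.06429 K/W
R_glass-fibre batt = L/(kA) = 0.105/(0.0474×15.3) = 0.1448 K/W
R_total = 0.2091 K/W;  Q = ΔT/R_total = 28/0.2091 = 133.9 W
T_interface = T_inner − Q·ΣR(inner→interface) = 19 − 134×0.06429

T ≈ 10.4 °C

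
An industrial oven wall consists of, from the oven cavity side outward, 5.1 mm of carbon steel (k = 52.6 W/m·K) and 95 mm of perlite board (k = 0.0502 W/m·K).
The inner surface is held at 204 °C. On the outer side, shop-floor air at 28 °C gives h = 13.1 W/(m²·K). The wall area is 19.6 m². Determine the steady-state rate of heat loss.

Thermal resistances in series:
R_carbon steel = L/(kA) = 0.0051/(52.6×19.6) = 4.947×10^-6 K/W
R_perlite board = L/(kA) = 0.095/(0.0502×19.6) = 0.09655 K/W
R_outer film = 1/(h_o·A) = 1/(13.1×19.6) = 0.003895 K/W
R_total = 0.1005 K/W
Q = ΔT / R_total = 176 / 0.1005

Q ≈ 1750 W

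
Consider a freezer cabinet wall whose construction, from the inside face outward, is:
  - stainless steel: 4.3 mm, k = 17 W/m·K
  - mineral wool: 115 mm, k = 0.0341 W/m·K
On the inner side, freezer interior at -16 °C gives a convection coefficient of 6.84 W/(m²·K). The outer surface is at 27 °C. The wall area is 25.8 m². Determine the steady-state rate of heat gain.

Q ≈ 315 W

Using the resistance-network approach (series):
R_inner film = 1/(h_i·A) = 1/(6.84×25.8) = 0.005667 K/W
R_stainless steel = L/(kA) = 0.0043/(17×25.8) = 9.804×10^-6 K/W
R_mineral wool = L/(kA) = 0.115/(0.0341×25.8) = 0.1307 K/W
R_total = 0.1364 K/W
Q = ΔT / R_total = 43 / 0.1364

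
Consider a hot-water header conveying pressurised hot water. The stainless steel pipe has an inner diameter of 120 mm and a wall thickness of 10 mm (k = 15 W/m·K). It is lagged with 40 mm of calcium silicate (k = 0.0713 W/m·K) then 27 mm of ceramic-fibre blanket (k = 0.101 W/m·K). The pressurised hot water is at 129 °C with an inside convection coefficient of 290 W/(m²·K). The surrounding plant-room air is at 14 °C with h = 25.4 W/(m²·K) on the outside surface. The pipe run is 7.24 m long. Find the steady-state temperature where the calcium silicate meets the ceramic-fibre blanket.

T ≈ 45.9 °C

Cylindrical conduction, so R = ln(r₂/r₁)/(2πkL) per layer, in series:
R_inner film = 1/(h_i·2πr₁L) = 1/(290×2π×0.06×7.24) = 0.001263 K/W
R_stainless steel pipe wall = ln(70/60)/(2π×15×7.24) = 2.259×10^-4 K/W
R_calcium silicate = ln(110/70)/(2π×0.0713×7.24) = 0.1394 K/W
R_ceramic-fibre blanket = ln(137/110)/(2π×0.101×7.24) = 0.04777 K/W
R_outer film = 1/(h_o·2πr_oL) = 1/(25.4×2π×0.137×7.24) = 0.006317 K/W
R_total = 0.1949 K/W
Q = ΔT/R_total = 115/0.1949
Q = 590 W
T_interface = T_inner − Q·ΣR(inner→interface) = 129 − 590×0.1408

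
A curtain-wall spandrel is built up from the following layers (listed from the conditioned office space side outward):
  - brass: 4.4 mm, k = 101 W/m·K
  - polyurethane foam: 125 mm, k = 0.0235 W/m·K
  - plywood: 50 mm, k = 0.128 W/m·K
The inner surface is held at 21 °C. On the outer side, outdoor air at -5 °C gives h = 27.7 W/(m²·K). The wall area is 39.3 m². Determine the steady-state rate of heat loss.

Q ≈ 178 W

Model the wall as resistances in series:
R_brass = L/(kA) = 0.0044/(101×39.3) = 1.109×10^-6 K/W
R_polyurethane foam = L/(kA) = 0.125/(0.0235×39.3) = 0.1353 K/W
R_plywood = L/(kA) = 0.05/(0.128×39.3) = 0.00994 K/W
R_outer film = 1/(h_o·A) = 1/(27.7×39.3) = 9.186×10^-4 K/W
R_total = 0.1462 K/W
Q = ΔT / R_total = 26 / 0.1462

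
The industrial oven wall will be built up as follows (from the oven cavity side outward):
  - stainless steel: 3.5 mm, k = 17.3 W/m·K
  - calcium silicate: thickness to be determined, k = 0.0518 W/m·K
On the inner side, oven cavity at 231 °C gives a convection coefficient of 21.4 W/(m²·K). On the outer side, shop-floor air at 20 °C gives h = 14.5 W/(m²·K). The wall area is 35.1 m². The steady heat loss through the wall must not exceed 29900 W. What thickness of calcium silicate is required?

Treating each layer as a thermal resistance in series:
R_inner film = 1/(h_i·A) = 1/(21.4×35.1) = 0.001331 K/W
R_stainless steel = L/(kA) = 0.0035/(17.3×35.1) = 5.764×10^-6 K/W
R_outer film = 1/(h_o·A) = 1/(14.5×35.1) = 0.001965 K/W
Sum of the known resistances R_other = 0.003302 K/W
Required total resistance R_tot = ΔT/Q_allow = 211/29900 = 0.007057 K/W
R_calcium silicate = R_tot − R_other = 0.003755 K/W
L = R·k·A = 0.003755×0.0518×35.1

L ≈ 6.83 mm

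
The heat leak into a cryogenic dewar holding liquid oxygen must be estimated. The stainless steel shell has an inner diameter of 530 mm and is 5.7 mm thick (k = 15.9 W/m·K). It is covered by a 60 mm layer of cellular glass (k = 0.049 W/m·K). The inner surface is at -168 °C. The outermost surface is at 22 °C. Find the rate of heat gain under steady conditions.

Spherical conduction: R = (1/r_in − 1/r_out)/(4πk) per layer; series-sum.
R_stainless steel shell = (1/0.265 − 1/0.2707)/(4π×15.9) = 3.977×10^-4 K/W
R_cellular glass = (1/0.2707 − 1/0.3307)/(4π×0.049) = 1.088 K/W
R_total = 1.089 K/W
Q = ΔT/R_total = 190/1.089

Q ≈ 174 W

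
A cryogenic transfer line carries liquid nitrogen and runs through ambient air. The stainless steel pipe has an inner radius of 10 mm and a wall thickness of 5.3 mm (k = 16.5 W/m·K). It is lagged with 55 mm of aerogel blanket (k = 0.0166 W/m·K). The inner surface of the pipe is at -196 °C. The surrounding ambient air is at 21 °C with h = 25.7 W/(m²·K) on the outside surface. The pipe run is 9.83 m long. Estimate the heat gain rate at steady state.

Radial resistances (cylindrical: R_cond = ln(r_o/r_i)/(2πkL), R_conv = 1/(h·2πrL)):
R_stainless steel pipe wall = ln(15.3/10)/(2π×16.5×9.83) = 4.173×10^-4 K/W
R_aerogel blanket = ln(70.3/15.3)/(2π×0.0166×9.83) = 1.487 K/W
R_outer film = 1/(h_o·2πr_oL) = 1/(25.7×2π×0.0703×9.83) = 0.008961 K/W
R_total = 1.497 K/W
Q = ΔT/R_total = 217/1.497

Q ≈ 145 W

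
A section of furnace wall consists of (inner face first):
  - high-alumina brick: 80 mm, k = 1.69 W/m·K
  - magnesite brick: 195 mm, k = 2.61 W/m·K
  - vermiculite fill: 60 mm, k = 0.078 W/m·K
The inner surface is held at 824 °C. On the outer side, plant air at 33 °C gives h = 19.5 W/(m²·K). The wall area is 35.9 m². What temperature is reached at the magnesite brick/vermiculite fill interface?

Using the resistance-network approach (series):
R_high-alumina brick = L/(kA) = 0.08/(1.69×35.9) = 0.001319 K/W
R_magnesite brick = L/(kA) = 0.195/(2.61×35.9) = 0.002081 K/W
R_vermiculite fill = L/(kA) = 0.06/(0.078×35.9) = 0.02143 K/W
R_outer film = 1/(h_o·A) = 1/(19.5×35.9) = 0.001428 K/W
R_total = 0.02626 K/W;  Q = ΔT/R_total = 791/0.02626 = 30130 W
T_interface = T_inner − Q·ΣR(inner→interface) = 824 − 30100×0.0034

T ≈ 722 °C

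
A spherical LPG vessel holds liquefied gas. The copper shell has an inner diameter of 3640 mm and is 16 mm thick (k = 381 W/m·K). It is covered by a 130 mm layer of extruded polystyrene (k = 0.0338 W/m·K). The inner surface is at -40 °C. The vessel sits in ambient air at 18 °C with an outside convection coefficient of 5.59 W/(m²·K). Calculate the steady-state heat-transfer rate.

For a spherical shell R = (1/r₁ − 1/r₂)/(4πk); film R = 1/(h·4πr²). In series:
R_copper shell = (1/1.82 − 1/1.836)/(4π×381) = 1×10^-6 K/W
R_extruded polystyrene = (1/1.836 − 1/1.966)/(4π×0.0338) = 0.08479 K/W
R_outer film = 1/(h·4πr_o²) = 1/(5.59×4π×1.966²) = 0.003683 K/W
R_total = 0.08848 K/W
Q = ΔT/R_total = 58/0.08848

Q ≈ 656 W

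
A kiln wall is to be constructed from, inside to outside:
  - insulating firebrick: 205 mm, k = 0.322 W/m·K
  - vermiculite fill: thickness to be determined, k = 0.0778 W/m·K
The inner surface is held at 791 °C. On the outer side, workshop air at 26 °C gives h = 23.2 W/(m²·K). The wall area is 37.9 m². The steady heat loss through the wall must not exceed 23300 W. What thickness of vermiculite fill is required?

L ≈ 43.9 mm

Model the wall as resistances in series:
R_insulating firebrick = L/(kA) = 0.205/(0.322×37.9) = 0.0168 K/W
R_outer film = 1/(h_o·A) = 1/(23.2×37.9) = 0.001137 K/W
Sum of the known resistances R_other = 0.01794 K/W
Required total resistance R_tot = ΔT/Q_allow = 765/23300 = 0.03283 K/W
R_vermiculite fill = R_tot − R_other = 0.0149 K/W
L = R·k·A = 0.0149×0.0778×37.9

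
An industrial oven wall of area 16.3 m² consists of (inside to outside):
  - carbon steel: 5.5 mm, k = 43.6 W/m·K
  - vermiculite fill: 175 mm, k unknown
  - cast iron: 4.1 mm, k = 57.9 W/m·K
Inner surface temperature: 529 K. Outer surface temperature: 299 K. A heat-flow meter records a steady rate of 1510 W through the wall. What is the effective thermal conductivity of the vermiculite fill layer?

k ≈ 0.0705 W/(m·K)

Thermal resistances in series:
R_carbon steel = L/(kA) = 0.0055/(43.6×16.3) = 7.739×10^-6 K/W
R_cast iron = L/(kA) = 0.0041/(57.9×16.3) = 4.344×10^-6 K/W
Sum of known resistances R_other = 1.208×10^-5 K/W
Total R = ΔT/Q = 230/1510 = 0.1523 K/W
R_vermiculite fill = R_total − R_other = 0.1523 K/W
k = L/(R·A) = 0.175/(0.1523×16.3)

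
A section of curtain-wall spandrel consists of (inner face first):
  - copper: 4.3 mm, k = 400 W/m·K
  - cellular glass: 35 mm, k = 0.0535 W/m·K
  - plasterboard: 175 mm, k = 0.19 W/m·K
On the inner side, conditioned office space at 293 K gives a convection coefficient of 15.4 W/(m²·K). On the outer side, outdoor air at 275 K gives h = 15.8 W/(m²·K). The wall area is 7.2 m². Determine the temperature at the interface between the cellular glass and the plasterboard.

T ≈ 285 K

Series thermal resistances:
R_inner film = 1/(h_i·A) = 1/(15.4×7.2) = 0.009019 K/W
R_copper = L/(kA) = 0.0043/(400×7.2) = 1.493×10^-6 K/W
R_cellular glass = L/(kA) = 0.035/(0.0535×7.2) = 0.09086 K/W
R_plasterboard = L/(kA) = 0.175/(0.19×7.2) = 0.1279 K/W
R_outer film = 1/(h_o·A) = 1/(15.8×7.2) = 0.00879 K/W
R_total = 0.2366 K/W;  Q = ΔT/R_total = 18/0.2366 = 76.08 W
T_interface = T_inner − Q·ΣR(inner→interface) = 293 − 76.1×0.09988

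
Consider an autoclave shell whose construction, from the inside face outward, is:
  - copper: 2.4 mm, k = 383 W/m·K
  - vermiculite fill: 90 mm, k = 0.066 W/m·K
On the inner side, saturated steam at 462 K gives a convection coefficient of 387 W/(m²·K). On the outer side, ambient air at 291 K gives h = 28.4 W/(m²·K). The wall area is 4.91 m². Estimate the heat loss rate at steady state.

Q ≈ 599 W

Thermal resistances in series:
R_inner film = 1/(h_i·A) = 1/(387×4.91) = 5.263×10^-4 K/W
R_copper = L/(kA) = 0.0024/(383×4.91) = 1.276×10^-6 K/W
R_vermiculite fill = L/(kA) = 0.09/(0.066×4.91) = 0.2777 K/W
R_outer film = 1/(h_o·A) = 1/(28.4×4.91) = 0.007171 K/W
R_total = 0.2854 K/W
Q = ΔT / R_total = 171 / 0.2854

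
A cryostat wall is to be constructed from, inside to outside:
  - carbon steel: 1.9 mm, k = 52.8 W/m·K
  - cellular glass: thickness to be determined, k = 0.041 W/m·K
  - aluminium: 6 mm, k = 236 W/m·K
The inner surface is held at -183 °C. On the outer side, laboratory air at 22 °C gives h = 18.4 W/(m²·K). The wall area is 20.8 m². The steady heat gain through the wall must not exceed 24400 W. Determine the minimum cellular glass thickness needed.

L ≈ 4.93 mm

Treating each layer as a thermal resistance in series:
R_carbon steel = L/(kA) = 0.0019/(52.8×20.8) = 1.73×10^-6 K/W
R_aluminium = L/(kA) = 0.006/(236×20.8) = 1.222×10^-6 K/W
R_outer film = 1/(h_o·A) = 1/(18.4×20.8) = 0.002613 K/W
Sum of the known resistances R_other = 0.002616 K/W
Required total resistance R_tot = ΔT/Q_allow = 205/24400 = 0.008402 K/W
R_cellular glass = R_tot − R_other = 0.005786 K/W
L = R·k·A = 0.005786×0.041×20.8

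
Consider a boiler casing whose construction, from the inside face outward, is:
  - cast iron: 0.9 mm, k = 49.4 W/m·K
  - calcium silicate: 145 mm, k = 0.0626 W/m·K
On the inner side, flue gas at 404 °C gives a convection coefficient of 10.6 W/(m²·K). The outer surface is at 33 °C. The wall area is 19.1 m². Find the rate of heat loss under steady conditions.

Q ≈ 2940 W

Treating each layer as a thermal resistance in series:
R_inner film = 1/(h_i·A) = 1/(10.6×19.1) = 0.004939 K/W
R_cast iron = L/(kA) = 0.0009/(49.4×19.1) = 9.539×10^-7 K/W
R_calcium silicate = L/(kA) = 0.145/(0.0626×19.1) = 0.1213 K/W
R_total = 0.1262 K/W
Q = ΔT / R_total = 371 / 0.1262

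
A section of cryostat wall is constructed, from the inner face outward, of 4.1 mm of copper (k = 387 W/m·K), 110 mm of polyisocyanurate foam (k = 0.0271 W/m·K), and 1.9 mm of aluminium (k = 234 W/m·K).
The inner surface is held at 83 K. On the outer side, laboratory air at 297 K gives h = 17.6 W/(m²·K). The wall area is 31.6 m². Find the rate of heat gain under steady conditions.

Model the wall as resistances in series:
R_copper = L/(kA) = 0.0041/(387×31.6) = 3.353×10^-7 K/W
R_polyisocyanurate foam = L/(kA) = 0.11/(0.0271×31.6) = 0.1285 K/W
R_aluminium = L/(kA) = 0.0019/(234×31.6) = 2.57×10^-7 K/W
R_outer film = 1/(h_o·A) = 1/(17.6×31.6) = 0.001798 K/W
R_total = 0.1302 K/W
Q = ΔT / R_total = 214 / 0.1302

Q ≈ 1640 W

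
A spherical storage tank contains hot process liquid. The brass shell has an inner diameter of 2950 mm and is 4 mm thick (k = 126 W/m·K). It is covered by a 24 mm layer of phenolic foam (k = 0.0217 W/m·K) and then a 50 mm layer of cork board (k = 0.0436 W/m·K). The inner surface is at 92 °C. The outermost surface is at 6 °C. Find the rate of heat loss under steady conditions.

Q ≈ 1090 W

Each spherical layer contributes R = (1/r_i − 1/r_o)/(4πk):
R_brass shell = (1/1.475 − 1/1.479)/(4π×126) = 1.158×10^-6 K/W
R_phenolic foam = (1/1.479 − 1/1.503)/(4π×0.0217) = 0.03959 K/W
R_cork board = (1/1.503 − 1/1.553)/(4π×0.0436) = 0.0391 K/W
R_total = 0.07869 K/W
Q = ΔT/R_total = 86/0.07869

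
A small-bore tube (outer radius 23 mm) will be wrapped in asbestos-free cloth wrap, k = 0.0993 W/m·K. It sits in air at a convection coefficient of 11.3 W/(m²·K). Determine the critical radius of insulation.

r_cr ≈ 8.79 mm

For a cylinder r_cr = k/h = 0.0993/11.3
r_cr = 8.79 mm; since the bare radius (23 mm) is above r_cr, any added insulation will reduce heat loss.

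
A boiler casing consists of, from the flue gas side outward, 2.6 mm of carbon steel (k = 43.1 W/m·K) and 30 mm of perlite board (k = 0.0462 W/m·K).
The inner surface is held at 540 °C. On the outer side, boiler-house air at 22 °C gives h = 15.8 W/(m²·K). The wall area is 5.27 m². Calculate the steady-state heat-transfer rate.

Series thermal resistances:
R_carbon steel = L/(kA) = 0.0026/(43.1×5.27) = 1.145×10^-5 K/W
R_perlite board = L/(kA) = 0.03/(0.0462×5.27) = 0.1232 K/W
R_outer film = 1/(h_o·A) = 1/(15.8×5.27) = 0.01201 K/W
R_total = 0.1352 K/W
Q = ΔT / R_total = 518 / 0.1352

Q ≈ 3830 W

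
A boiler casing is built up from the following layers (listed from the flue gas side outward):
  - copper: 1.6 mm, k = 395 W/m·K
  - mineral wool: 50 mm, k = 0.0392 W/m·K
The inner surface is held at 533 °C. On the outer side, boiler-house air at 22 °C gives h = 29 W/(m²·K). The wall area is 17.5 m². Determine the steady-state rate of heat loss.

Q ≈ 6830 W

Model the wall as resistances in series:
R_copper = L/(kA) = 0.0016/(395×17.5) = 2.315×10^-7 K/W
R_mineral wool = L/(kA) = 0.05/(0.0392×17.5) = 0.07289 K/W
R_outer film = 1/(h_o·A) = 1/(29×17.5) = 0.00197 K/W
R_total = 0.07486 K/W
Q = ΔT / R_total = 511 / 0.07486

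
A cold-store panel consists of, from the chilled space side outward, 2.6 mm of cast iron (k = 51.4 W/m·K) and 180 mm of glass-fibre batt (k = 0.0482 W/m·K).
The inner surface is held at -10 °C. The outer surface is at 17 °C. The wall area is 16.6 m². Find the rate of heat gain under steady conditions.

Treating each layer as a thermal resistance in series:
R_cast iron = L/(kA) = 0.0026/(51.4×16.6) = 3.047×10^-6 K/W
R_glass-fibre batt = L/(kA) = 0.18/(0.0482×16.6) = 0.225 K/W
R_total = 0.225 K/W
Q = ΔT / R_total = 27 / 0.225

Q ≈ 120 W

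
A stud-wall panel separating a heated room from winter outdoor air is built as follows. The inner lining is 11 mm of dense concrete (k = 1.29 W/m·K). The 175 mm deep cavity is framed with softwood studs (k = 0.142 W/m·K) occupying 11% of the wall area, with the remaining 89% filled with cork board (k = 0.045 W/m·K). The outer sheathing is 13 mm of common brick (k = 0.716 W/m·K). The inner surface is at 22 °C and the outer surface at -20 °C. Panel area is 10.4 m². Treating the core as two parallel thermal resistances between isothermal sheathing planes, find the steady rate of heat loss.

Q ≈ 138 W

Sheathing layers in series; stud and cavity paths in parallel between them.
R_inner = 0.011/(1.29×10.4) = 8.199×10^-4 K/W
R_stud  = 0.175/(0.142×0.11×10.4) = 1.077 K/W
R_cav   = 0.175/(0.045×0.89×10.4) = 0.4201 K/W
1/R_core = 1/R_stud + 1/R_cav → R_core = 0.3023 K/W
R_outer = 0.013/(0.716×10.4) = 0.001746 K/W
R_total = 0.3048 K/W
Q = ΔT/R_total = 42/0.3048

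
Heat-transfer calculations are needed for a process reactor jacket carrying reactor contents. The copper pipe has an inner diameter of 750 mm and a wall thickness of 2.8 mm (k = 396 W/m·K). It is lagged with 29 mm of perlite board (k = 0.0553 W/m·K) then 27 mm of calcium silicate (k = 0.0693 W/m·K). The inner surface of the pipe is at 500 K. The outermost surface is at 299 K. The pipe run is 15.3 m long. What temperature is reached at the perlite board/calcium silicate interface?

T ≈ 381 K

Radial resistances (cylindrical: R_cond = ln(r_o/r_i)/(2πkL), R_conv = 1/(h·2πrL)):
R_copper pipe wall = ln(377.8/375)/(2π×396×15.3) = 1.954×10^-7 K/W
R_perlite board = ln(406.8/377.8)/(2π×0.0553×15.3) = 0.01391 K/W
R_calcium silicate = ln(433.8/406.8)/(2π×0.0693×15.3) = 0.009646 K/W
R_total = 0.02356 K/W
Q = ΔT/R_total = 201/0.02356
Q = 8530 W
T_interface = T_inner − Q·ΣR(inner→interface) = 500 − 8530×0.01391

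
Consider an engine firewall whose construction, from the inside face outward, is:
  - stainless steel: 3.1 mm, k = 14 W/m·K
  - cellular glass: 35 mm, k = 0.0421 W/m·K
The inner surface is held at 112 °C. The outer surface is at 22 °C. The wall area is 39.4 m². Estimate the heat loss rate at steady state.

Using the resistance-network approach (series):
R_stainless steel = L/(kA) = 0.0031/(14×39.4) = 5.62×10^-6 K/W
R_cellular glass = L/(kA) = 0.035/(0.0421×39.4) = 0.0211 K/W
R_total = 0.02111 K/W
Q = ΔT / R_total = 90 / 0.02111

Q ≈ 4260 W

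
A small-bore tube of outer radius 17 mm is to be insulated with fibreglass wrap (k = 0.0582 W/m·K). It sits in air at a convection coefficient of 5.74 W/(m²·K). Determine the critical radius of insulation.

r_cr ≈ 10.1 mm

For a cylinder r_cr = k/h = 0.0582/5.74
r_cr = 10.1 mm; since the bare radius (17 mm) is above r_cr, any added insulation will reduce heat loss.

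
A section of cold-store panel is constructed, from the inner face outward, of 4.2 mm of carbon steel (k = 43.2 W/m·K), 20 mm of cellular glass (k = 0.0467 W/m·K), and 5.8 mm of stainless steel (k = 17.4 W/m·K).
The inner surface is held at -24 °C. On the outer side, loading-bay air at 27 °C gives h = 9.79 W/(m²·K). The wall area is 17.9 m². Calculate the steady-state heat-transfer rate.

Series thermal resistances:
R_carbon steel = L/(kA) = 0.0042/(43.2×17.9) = 5.431×10^-6 K/W
R_cellular glass = L/(kA) = 0.02/(0.0467×17.9) = 0.02393 K/W
R_stainless steel = L/(kA) = 0.0058/(17.4×17.9) = 1.862×10^-5 K/W
R_outer film = 1/(h_o·A) = 1/(9.79×17.9) = 0.005706 K/W
R_total = 0.02966 K/W
Q = ΔT / R_total = 51 / 0.02966

Q ≈ 1720 W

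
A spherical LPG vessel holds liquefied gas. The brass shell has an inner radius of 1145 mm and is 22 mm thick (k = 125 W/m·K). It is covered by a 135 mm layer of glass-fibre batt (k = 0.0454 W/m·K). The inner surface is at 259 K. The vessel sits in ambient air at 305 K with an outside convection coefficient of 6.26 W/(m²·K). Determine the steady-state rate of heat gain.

For a spherical shell R = (1/r₁ − 1/r₂)/(4πk); film R = 1/(h·4πr²). In series:
R_brass shell = (1/1.145 − 1/1.167)/(4π×125) = 1.048×10^-5 K/W
R_glass-fibre batt = (1/1.167 − 1/1.302)/(4π×0.0454) = 0.1557 K/W
R_outer film = 1/(h·4πr_o²) = 1/(6.26×4π×1.302²) = 0.007499 K/W
R_total = 0.1632 K/W
Q = ΔT/R_total = 46/0.1632

Q ≈ 282 W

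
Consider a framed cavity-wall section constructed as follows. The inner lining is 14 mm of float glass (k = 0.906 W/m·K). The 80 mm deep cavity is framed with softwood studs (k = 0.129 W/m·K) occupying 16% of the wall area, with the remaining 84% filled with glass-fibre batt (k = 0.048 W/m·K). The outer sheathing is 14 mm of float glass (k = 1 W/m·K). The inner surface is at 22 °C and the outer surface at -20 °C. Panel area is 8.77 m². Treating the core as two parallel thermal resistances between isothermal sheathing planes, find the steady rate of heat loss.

Sheathing layers in series; stud and cavity paths in parallel between them.
R_inner = 0.014/(0.906×8.77) = 0.001762 K/W
R_stud  = 0.08/(0.129×0.16×8.77) = 0.442 K/W
R_cav   = 0.08/(0.048×0.84×8.77) = 0.2262 K/W
1/R_core = 1/R_stud + 1/R_cav → R_core = 0.1496 K/W
R_outer = 0.014/(1×8.77) = 0.001596 K/W
R_total = 0.153 K/W
Q = ΔT/R_total = 42/0.153

Q ≈ 275 W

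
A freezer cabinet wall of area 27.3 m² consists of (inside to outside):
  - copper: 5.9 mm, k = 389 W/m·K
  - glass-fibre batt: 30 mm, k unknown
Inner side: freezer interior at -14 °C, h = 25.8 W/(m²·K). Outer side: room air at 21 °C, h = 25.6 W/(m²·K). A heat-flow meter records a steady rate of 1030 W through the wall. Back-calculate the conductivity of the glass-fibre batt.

Series thermal resistances:
R_inner film = 1/(h_i·A) = 1/(25.8×27.3) = 0.00142 K/W
R_copper = L/(kA) = 0.0059/(389×27.3) = 5.556×10^-7 K/W
R_outer film = 1/(h_o·A) = 1/(25.6×27.3) = 0.001431 K/W
Sum of known resistances R_other = 0.002851 K/W
Total R = ΔT/Q = 35/1030 = 0.03398 K/W
R_glass-fibre batt = R_total − R_other = 0.03113 K/W
k = L/(R·A) = 0.03/(0.03113×27.3)

k ≈ 0.0353 W/(m·K)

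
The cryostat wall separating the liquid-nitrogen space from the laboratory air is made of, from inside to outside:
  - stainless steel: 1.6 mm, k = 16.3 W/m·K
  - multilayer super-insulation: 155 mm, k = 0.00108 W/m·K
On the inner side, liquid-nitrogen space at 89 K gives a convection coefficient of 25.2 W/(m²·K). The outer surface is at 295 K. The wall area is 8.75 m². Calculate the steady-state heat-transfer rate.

Thermal resistances in series:
R_inner film = 1/(h_i·A) = 1/(25.2×8.75) = 0.004535 K/W
R_stainless steel = L/(kA) = 0.0016/(16.3×8.75) = 1.122×10^-5 K/W
R_multilayer super-insulation = L/(kA) = 0.155/(0.00108×8.75) = 16.4 K/W
R_total = 16.41 K/W
Q = ΔT / R_total = 206 / 16.41

Q ≈ 12.6 W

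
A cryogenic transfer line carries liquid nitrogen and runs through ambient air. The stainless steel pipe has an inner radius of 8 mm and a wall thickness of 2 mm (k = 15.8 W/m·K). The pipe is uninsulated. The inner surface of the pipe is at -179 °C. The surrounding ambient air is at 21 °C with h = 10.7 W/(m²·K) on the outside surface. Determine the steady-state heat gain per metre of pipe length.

q′ ≈ 134 W/m

Per-layer cylindrical resistances, series-summed:
R_stainless steel pipe wall = ln(10/8)/(2π×15.8×1) = 0.002248 K/W
R_outer film = 1/(h_o·2πr_oL) = 1/(10.7×2π×0.01×1) = 1.487 K/W
R_total = 1.49 K/W
Q = ΔT/R_total = 200/1.49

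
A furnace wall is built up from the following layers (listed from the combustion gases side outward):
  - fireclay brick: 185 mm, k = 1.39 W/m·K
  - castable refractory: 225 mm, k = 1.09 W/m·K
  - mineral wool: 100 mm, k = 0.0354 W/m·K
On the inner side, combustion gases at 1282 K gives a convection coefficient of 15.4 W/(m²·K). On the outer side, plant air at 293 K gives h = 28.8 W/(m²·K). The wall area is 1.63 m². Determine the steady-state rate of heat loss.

Q ≈ 494 W

Treating each layer as a thermal resistance in series:
R_inner film = 1/(h_i·A) = 1/(15.4×1.63) = 0.03984 K/W
R_fireclay brick = L/(kA) = 0.185/(1.39×1.63) = 0.08165 K/W
R_castable refractory = L/(kA) = 0.225/(1.09×1.63) = 0.1266 K/W
R_mineral wool = L/(kA) = 0.1/(0.0354×1.63) = 1.733 K/W
R_outer film = 1/(h_o·A) = 1/(28.8×1.63) = 0.0213 K/W
R_total = 2.002 K/W
Q = ΔT / R_total = 989 / 2.002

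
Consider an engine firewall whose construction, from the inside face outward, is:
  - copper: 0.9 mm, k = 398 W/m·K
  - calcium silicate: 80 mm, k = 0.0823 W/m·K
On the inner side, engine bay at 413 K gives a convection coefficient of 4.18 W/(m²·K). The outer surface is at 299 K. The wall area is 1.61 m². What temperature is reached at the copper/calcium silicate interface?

Model the wall as resistances in series:
R_inner film = 1/(h_i·A) = 1/(4.18×1.61) = 0.1486 K/W
R_copper = L/(kA) = 0.0009/(398×1.61) = 1.405×10^-6 K/W
R_calcium silicate = L/(kA) = 0.08/(0.0823×1.61) = 0.6038 K/W
R_total = 0.7524 K/W;  Q = ΔT/R_total = 114/0.7524 = 151.5 W
T_interface = T_inner − Q·ΣR(inner→interface) = 413 − 152×0.1486

T ≈ 390 K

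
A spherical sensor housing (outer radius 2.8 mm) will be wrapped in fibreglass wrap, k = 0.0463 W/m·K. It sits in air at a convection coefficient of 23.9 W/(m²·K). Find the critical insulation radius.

r_cr ≈ 3.87 mm

For a sphere r_cr = 2k/h = 2×0.0463/23.9
r_cr = 3.87 mm; since the bare radius (2.8 mm) is below r_cr, adding a thin layer of insulation will *increase* heat loss.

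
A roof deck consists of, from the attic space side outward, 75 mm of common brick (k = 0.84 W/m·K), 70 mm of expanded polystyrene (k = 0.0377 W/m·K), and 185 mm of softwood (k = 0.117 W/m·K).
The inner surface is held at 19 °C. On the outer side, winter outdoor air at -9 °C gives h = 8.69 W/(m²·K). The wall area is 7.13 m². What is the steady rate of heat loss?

Q ≈ 54.8 W

Using the resistance-network approach (series):
R_common brick = L/(kA) = 0.075/(0.84×7.13) = 0.01252 K/W
R_expanded polystyrene = L/(kA) = 0.07/(0.0377×7.13) = 0.2604 K/W
R_softwood = L/(kA) = 0.185/(0.117×7.13) = 0.2218 K/W
R_outer film = 1/(h_o·A) = 1/(8.69×7.13) = 0.01614 K/W
R_total = 0.5108 K/W
Q = ΔT / R_total = 28 / 0.5108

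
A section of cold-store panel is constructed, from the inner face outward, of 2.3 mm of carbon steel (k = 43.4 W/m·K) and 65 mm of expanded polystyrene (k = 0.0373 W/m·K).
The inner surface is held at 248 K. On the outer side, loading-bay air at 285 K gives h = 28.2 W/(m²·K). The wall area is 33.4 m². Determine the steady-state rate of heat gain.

Thermal resistances in series:
R_carbon steel = L/(kA) = 0.0023/(43.4×33.4) = 1.587×10^-6 K/W
R_expanded polystyrene = L/(kA) = 0.065/(0.0373×33.4) = 0.05217 K/W
R_outer film = 1/(h_o·A) = 1/(28.2×33.4) = 0.001062 K/W
R_total = 0.05324 K/W
Q = ΔT / R_total = 37 / 0.05324

Q ≈ 695 W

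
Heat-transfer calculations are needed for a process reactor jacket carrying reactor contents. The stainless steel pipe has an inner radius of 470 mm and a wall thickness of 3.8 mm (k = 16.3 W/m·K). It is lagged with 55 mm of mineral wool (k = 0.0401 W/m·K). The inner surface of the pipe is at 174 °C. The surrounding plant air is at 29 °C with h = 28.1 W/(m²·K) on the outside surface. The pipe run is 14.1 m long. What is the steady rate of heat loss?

Radial resistances (cylindrical: R_cond = ln(r_o/r_i)/(2πkL), R_conv = 1/(h·2πrL)):
R_stainless steel pipe wall = ln(473.8/470)/(2π×16.3×14.1) = 5.576×10^-6 K/W
R_mineral wool = ln(528.8/473.8)/(2π×0.0401×14.1) = 0.03091 K/W
R_outer film = 1/(h_o·2πr_oL) = 1/(28.1×2π×0.5288×14.1) = 7.596×10^-4 K/W
R_total = 0.03168 K/W
Q = ΔT/R_total = 145/0.03168

Q ≈ 4580 W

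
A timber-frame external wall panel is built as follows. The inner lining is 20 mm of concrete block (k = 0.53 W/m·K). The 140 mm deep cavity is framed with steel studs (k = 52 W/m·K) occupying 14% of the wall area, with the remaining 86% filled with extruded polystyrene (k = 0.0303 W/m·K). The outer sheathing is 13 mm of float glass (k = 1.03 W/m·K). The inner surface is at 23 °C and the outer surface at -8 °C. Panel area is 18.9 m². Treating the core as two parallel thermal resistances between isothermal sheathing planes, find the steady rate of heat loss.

Q ≈ 8430 W

Sheathing layers in series; stud and cavity paths in parallel between them.
R_inner = 0.02/(0.53×18.9) = 0.001997 K/W
R_stud  = 0.14/(52×0.14×18.9) = 0.001018 K/W
R_cav   = 0.14/(0.0303×0.86×18.9) = 0.2843 K/W
1/R_core = 1/R_stud + 1/R_cav → R_core = 0.001014 K/W
R_outer = 0.013/(1.03×18.9) = 6.678×10^-4 K/W
R_total = 0.003678 K/W
Q = ΔT/R_total = 31/0.003678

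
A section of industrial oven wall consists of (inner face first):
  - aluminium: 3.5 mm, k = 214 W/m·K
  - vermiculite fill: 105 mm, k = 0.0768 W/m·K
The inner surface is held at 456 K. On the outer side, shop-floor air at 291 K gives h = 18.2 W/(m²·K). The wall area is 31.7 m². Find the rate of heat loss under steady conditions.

Model the wall as resistances in series:
R_aluminium = L/(kA) = 0.0035/(214×31.7) = 5.159×10^-7 K/W
R_vermiculite fill = L/(kA) = 0.105/(0.0768×31.7) = 0.04313 K/W
R_outer film = 1/(h_o·A) = 1/(18.2×31.7) = 0.001733 K/W
R_total = 0.04486 K/W
Q = ΔT / R_total = 165 / 0.04486

Q ≈ 3680 W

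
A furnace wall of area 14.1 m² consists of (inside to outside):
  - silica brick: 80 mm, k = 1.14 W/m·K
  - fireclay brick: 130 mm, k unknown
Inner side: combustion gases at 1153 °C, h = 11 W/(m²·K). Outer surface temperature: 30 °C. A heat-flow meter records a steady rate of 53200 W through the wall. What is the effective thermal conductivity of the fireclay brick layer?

Using the resistance-network approach (series):
R_inner film = 1/(h_i·A) = 1/(11×14.1) = 0.006447 K/W
R_silica brick = L/(kA) = 0.08/(1.14×14.1) = 0.004977 K/W
Sum of known resistances R_other = 0.01142 K/W
Total R = ΔT/Q = 1123/53200 = 0.02111 K/W
R_fireclay brick = R_total − R_other = 0.009685 K/W
k = L/(R·A) = 0.13/(0.009685×14.1)

k ≈ 0.952 W/(m·K)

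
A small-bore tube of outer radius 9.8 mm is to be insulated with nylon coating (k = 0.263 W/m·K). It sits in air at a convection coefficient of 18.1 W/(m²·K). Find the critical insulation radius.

For a cylinder r_cr = k/h = 0.263/18.1
r_cr = 14.5 mm; since the bare radius (9.8 mm) is below r_cr, adding a thin layer of insulation will *increase* heat loss.

r_cr ≈ 14.5 mm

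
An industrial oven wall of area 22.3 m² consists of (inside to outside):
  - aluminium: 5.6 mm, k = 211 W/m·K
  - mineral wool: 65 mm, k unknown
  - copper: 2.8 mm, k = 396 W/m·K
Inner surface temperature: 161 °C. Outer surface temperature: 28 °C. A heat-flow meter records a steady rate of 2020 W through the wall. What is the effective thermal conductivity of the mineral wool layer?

k ≈ 0.0443 W/(m·K)

Using the resistance-network approach (series):
R_aluminium = L/(kA) = 0.0056/(211×22.3) = 1.19×10^-6 K/W
R_copper = L/(kA) = 0.0028/(396×22.3) = 3.171×10^-7 K/W
Sum of known resistances R_other = 1.507×10^-6 K/W
Total R = ΔT/Q = 133/2020 = 0.06584 K/W
R_mineral wool = R_total − R_other = 0.06584 K/W
k = L/(R·A) = 0.065/(0.06584×22.3)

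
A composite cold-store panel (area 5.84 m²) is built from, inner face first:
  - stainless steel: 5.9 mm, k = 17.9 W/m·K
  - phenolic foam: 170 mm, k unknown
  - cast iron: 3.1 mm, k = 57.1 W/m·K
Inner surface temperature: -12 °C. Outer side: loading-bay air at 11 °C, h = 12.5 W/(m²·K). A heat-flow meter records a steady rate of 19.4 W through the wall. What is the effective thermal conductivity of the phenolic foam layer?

k ≈ 0.0248 W/(m·K)

Thermal resistances in series:
R_stainless steel = L/(kA) = 0.0059/(17.9×5.84) = 5.644×10^-5 K/W
R_cast iron = L/(kA) = 0.0031/(57.1×5.84) = 9.296×10^-6 K/W
R_outer film = 1/(h_o·A) = 1/(12.5×5.84) = 0.0137 K/W
Sum of known resistances R_other = 0.01376 K/W
Total R = ΔT/Q = 23/19.4 = 1.186 K/W
R_phenolic foam = R_total − R_other = 1.172 K/W
k = L/(R·A) = 0.17/(1.172×5.84)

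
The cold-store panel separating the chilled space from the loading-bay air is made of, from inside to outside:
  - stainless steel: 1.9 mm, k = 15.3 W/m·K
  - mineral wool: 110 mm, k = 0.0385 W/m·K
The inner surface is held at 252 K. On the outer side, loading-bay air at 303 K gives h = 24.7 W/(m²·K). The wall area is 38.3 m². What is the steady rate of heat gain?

Q ≈ 674 W

Thermal resistances in series:
R_stainless steel = L/(kA) = 0.0019/(15.3×38.3) = 3.242×10^-6 K/W
R_mineral wool = L/(kA) = 0.11/(0.0385×38.3) = 0.0746 K/W
R_outer film = 1/(h_o·A) = 1/(24.7×38.3) = 0.001057 K/W
R_total = 0.07566 K/W
Q = ΔT / R_total = 51 / 0.07566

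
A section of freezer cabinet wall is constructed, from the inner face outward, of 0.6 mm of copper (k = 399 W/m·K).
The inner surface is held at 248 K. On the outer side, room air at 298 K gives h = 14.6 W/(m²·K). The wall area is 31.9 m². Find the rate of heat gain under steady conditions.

Thermal resistances in series:
R_copper = L/(kA) = 0.0006/(399×31.9) = 4.714×10^-8 K/W
R_outer film = 1/(h_o·A) = 1/(14.6×31.9) = 0.002147 K/W
R_total = 0.002147 K/W
Q = ΔT / R_total = 50 / 0.002147

Q ≈ 23300 W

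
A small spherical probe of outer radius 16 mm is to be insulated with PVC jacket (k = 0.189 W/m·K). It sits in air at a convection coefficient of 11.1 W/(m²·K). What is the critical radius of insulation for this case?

r_cr ≈ 34.1 mm

For a sphere r_cr = 2k/h = 2×0.189/11.1
r_cr = 34.1 mm; since the bare radius (16 mm) is below r_cr, adding a thin layer of insulation will *increase* heat loss.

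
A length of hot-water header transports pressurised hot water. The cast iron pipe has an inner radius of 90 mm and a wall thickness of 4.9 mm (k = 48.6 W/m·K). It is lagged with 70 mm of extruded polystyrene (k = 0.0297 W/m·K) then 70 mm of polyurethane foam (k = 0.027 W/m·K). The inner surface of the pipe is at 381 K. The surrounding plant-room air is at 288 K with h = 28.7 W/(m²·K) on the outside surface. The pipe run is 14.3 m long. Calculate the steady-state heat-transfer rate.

Q ≈ 262 W

Treating each annulus and film as a series resistance:
R_cast iron pipe wall = ln(94.9/90)/(2π×48.6×14.3) = 1.214×10^-5 K/W
R_extruded polystyrene = ln(164.9/94.9)/(2π×0.0297×14.3) = 0.207 K/W
R_polyurethane foam = ln(234.9/164.9)/(2π×0.027×14.3) = 0.1458 K/W
R_outer film = 1/(h_o·2πr_oL) = 1/(28.7×2π×0.2349×14.3) = 0.001651 K/W
R_total = 0.3546 K/W
Q = ΔT/R_total = 93/0.3546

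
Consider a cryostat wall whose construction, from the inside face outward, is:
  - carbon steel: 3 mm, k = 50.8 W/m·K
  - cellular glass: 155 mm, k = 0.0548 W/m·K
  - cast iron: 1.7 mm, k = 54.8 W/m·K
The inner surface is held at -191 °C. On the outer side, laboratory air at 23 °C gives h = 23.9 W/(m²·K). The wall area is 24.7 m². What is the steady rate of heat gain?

Q ≈ 1840 W

Thermal resistances in series:
R_carbon steel = L/(kA) = 0.003/(50.8×24.7) = 2.391×10^-6 K/W
R_cellular glass = L/(kA) = 0.155/(0.0548×24.7) = 0.1145 K/W
R_cast iron = L/(kA) = 0.0017/(54.8×24.7) = 1.256×10^-6 K/W
R_outer film = 1/(h_o·A) = 1/(23.9×24.7) = 0.001694 K/W
R_total = 0.1162 K/W
Q = ΔT / R_total = 214 / 0.1162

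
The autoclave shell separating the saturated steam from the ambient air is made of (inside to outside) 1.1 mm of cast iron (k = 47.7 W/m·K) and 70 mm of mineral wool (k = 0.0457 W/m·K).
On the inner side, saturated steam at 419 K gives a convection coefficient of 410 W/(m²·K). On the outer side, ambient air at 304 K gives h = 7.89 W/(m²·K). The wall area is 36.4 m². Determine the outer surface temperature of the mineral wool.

T ≈ 313 K

Series thermal resistances:
R_inner film = 1/(h_i·A) = 1/(410×36.4) = 6.701×10^-5 K/W
R_cast iron = L/(kA) = 0.0011/(47.7×36.4) = 6.335×10^-7 K/W
R_mineral wool = L/(kA) = 0.07/(0.0457×36.4) = 0.04208 K/W
R_outer film = 1/(h_o·A) = 1/(7.89×36.4) = 0.003482 K/W
R_total = 0.04563 K/W;  Q = ΔT/R_total = 115/0.04563 = 2520 W
T_interface = T_inner − Q·ΣR(inner→interface) = 419 − 2520×0.04215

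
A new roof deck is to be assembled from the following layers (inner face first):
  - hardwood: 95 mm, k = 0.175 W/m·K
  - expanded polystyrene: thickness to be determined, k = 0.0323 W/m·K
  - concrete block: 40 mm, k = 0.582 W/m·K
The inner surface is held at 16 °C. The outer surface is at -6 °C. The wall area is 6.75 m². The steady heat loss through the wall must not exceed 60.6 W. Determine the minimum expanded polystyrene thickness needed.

L ≈ 59.4 mm

Thermal resistances in series:
R_hardwood = L/(kA) = 0.095/(0.175×6.75) = 0.08042 K/W
R_concrete block = L/(kA) = 0.04/(0.582×6.75) = 0.01018 K/W
Sum of the known resistances R_other = 0.09061 K/W
Required total resistance R_tot = ΔT/Q_allow = 22/60.6 = 0.363 K/W
R_expanded polystyrene = R_tot − R_other = 0.2724 K/W
L = R·k·A = 0.2724×0.0323×6.75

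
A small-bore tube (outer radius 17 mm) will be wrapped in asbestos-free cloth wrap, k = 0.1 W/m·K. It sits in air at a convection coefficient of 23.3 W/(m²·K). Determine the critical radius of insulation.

r_cr ≈ 4.29 mm

For a cylinder r_cr = k/h = 0.1/23.3
r_cr = 4.29 mm; since the bare radius (17 mm) is above r_cr, any added insulation will reduce heat loss.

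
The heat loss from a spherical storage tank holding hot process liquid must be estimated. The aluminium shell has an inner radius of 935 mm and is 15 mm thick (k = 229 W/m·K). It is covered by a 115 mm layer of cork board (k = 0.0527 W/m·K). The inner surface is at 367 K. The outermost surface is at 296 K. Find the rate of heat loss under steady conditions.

Q ≈ 414 W

Spherical conduction: R = (1/r_in − 1/r_out)/(4πk) per layer; series-sum.
R_aluminium shell = (1/0.935 − 1/0.95)/(4π×229) = 5.868×10^-6 K/W
R_cork board = (1/0.95 − 1/1.065)/(4π×0.0527) = 0.1716 K/W
R_total = 0.1716 K/W
Q = ΔT/R_total = 71/0.1716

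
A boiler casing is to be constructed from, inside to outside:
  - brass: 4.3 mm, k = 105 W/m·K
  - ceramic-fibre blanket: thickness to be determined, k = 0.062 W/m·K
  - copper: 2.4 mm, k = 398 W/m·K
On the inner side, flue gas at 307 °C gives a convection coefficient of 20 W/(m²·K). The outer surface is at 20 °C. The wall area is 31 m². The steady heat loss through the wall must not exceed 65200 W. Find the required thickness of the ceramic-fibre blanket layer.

L ≈ 5.36 mm

Using the resistance-network approach (series):
R_inner film = 1/(h_i·A) = 1/(20×31) = 0.001613 K/W
R_brass = L/(kA) = 0.0043/(105×31) = 1.321×10^-6 K/W
R_copper = L/(kA) = 0.0024/(398×31) = 1.945×10^-7 K/W
Sum of the known resistances R_other = 0.001614 K/W
Required total resistance R_tot = ΔT/Q_allow = 287/65200 = 0.004402 K/W
R_ceramic-fibre blanket = R_tot − R_other = 0.002787 K/W
L = R·k·A = 0.002787×0.062×31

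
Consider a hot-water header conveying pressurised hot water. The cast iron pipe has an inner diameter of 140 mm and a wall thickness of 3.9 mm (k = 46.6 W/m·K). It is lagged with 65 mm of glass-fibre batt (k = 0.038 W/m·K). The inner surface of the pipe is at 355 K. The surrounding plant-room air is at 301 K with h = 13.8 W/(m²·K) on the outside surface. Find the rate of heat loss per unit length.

Cylindrical conduction, so R = ln(r₂/r₁)/(2πkL) per layer, in series:
R_cast iron pipe wall = ln(73.9/70)/(2π×46.6×1) = 1.852×10^-4 K/W
R_glass-fibre batt = ln(138.9/73.9)/(2π×0.038×1) = 2.643 K/W
R_outer film = 1/(h_o·2πr_oL) = 1/(13.8×2π×0.1389×1) = 0.08303 K/W
R_total = 2.726 K/W
Q = ΔT/R_total = 54/2.726

q′ ≈ 19.8 W/m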